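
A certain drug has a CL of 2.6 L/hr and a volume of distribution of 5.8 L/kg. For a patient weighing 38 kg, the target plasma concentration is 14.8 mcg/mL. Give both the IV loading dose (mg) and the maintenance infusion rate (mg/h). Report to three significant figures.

(a) 3260 mg; (b) 38.5 mg/h

Vd = 5.8 L/kg × 38 kg = 220.4 L
Loading dose = Vd × C = 220.4 × 14.8 = 3262 mg
Maintenance: replace elimination → rate = CL × Css = 2.600 × 14.8 = 38.48 mg/h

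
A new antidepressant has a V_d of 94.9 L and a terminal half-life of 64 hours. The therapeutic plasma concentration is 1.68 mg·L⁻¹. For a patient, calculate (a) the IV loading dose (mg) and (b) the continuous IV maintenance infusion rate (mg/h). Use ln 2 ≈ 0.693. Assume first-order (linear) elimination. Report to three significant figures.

(a) 159 mg; (b) 1.73 mg/h

LD = Vd × C = 94.90 × 1.68 = 159.4 mg
CL = 0.693 × Vd / t½ = 0.693 × 94.90 / 64 = 1.028 L/h
Infusion rate = CL × Css = 1.028 × 1.68 = 1.727 mg/h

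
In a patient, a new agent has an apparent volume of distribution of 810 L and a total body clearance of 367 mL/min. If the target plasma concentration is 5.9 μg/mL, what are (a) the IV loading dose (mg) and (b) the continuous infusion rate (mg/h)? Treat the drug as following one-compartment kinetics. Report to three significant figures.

(a) 4780 mg; (b) 130 mg/h

Loading dose = Vd × C = 810.0 × 5.9 = 4779 mg
Convert clearance: 367 mL/min × 60 min/h ÷ 1000 mL/L = 22.02 L/h
Infusion rate = 22.02 L/h × 5.9 mg/L = 129.9 mg/h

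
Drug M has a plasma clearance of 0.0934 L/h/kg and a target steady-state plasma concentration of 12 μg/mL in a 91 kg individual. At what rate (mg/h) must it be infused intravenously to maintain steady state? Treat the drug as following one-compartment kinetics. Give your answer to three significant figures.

102 mg/h

CL = 0.0934 L/h/kg × 91 kg = 8.499 L/h
At steady state, infusion rate equals elimination rate: rate in = CL × Css.
R₀ = 8.499 × 12 = 102.0 mg/h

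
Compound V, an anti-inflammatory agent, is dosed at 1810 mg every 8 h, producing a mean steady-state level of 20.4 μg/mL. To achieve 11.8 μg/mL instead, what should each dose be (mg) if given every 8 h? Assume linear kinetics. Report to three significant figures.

With linear kinetics, Css is proportional to dose rate (D/τ) at fixed clearance.
D₂ = D₁ × (Css,target / Css,current) = 1810 × 11.8/20.4 = 1047 mg

1050 mg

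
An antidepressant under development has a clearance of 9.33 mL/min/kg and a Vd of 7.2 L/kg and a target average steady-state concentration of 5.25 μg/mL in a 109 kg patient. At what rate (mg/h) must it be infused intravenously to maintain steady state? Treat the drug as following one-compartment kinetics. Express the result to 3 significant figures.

CL = 9.33 mL/min/kg × 109 kg = 1017 mL/min = 1017 × 60/1000 = 61.02 L/h
R₀ = 61.02 × 5.25 = 320.4 mg/h

320 mg/h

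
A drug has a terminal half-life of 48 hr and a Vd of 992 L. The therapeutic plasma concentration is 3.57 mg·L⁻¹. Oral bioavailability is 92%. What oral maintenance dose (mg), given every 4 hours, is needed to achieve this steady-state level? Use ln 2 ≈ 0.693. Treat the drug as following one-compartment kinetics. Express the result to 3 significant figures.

222 mg

k = 0.693/48 = 0.01444 h⁻¹, so CL = k·Vd = 0.01444 × 992.0 = 14.32 L/h
D = CL × Css × τ / F = 14.32 × 3.57 × 4 / 0.92 = 222.3 mg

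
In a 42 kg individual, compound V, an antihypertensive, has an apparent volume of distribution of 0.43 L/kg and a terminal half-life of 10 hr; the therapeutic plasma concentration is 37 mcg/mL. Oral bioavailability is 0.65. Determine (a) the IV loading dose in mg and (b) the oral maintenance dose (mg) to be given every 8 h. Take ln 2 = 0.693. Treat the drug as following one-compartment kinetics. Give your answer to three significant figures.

(a) 668 mg; (b) 570 mg

Vd(total) = 42 kg × 0.43 L/kg = 18.06 L
LD = Vd × C = 18.06 × 37 = 668.2 mg
CL = 0.693 × Vd / t½ = 0.693 × 18.06 / 10 = 1.252 L/h
D = CL × Css × τ / F = 1.252 × 37 × 8 / 0.65 = 570.1 mg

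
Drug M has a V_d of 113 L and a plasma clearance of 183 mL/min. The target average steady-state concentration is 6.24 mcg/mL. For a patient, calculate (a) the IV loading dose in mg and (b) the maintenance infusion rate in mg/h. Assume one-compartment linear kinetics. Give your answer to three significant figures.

(a) 705 mg; (b) 68.5 mg/h

LD = Vd · C_target = 113.0 × 6.24 = 705.1 mg
CL = 183 mL/min = 183 × 0.06 = 10.98 L/h
Maintenance infusion rate = CL × Css = 10.98 × 6.24 = 68.52 mg/h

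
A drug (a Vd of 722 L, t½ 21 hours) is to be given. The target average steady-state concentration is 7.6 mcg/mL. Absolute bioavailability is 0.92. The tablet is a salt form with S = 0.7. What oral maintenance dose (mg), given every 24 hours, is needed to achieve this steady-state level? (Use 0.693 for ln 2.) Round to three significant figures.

6750 mg

CL = 0.693 × Vd / t½ = 0.693 × 722.0 / 21 = 23.83 L/h
D = CL × Css × τ / F / S = 23.83 × 7.6 × 24 / 0.92 / 0.7 = 6749 mg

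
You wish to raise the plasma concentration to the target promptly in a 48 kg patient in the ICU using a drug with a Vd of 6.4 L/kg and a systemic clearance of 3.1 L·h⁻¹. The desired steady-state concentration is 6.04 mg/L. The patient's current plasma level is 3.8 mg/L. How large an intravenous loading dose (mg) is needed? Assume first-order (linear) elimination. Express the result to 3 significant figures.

Total Vd = 6.4 × 48 = 307.2 L
Concentration deficit ΔC = 6.04 − 3.8 = 2.240 mg/L
LD = Vd × ΔC = 307.2 × 2.240 = 688.1 mg

688 mg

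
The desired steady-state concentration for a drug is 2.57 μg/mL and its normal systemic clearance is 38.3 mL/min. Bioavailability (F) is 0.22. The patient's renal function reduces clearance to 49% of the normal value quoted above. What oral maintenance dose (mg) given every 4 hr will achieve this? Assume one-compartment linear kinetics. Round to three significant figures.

52.6 mg

CL = 38.3 mL/min = 38.3 × 0.06 = 2.298 L/h
Patient clearance = 0.49 × 2.298 = 1.126 L/h
D = CL × Css × τ / F = 1.126 × 2.57 × 4 / 0.22 = 52.61 mg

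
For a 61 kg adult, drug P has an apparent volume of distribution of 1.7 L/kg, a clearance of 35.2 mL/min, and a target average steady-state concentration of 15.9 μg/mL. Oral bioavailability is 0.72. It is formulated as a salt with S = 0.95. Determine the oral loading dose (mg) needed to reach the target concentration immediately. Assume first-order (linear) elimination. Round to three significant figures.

Total Vd = 1.7 × 61 = 103.7 L
The loading dose fills Vd to the target concentration.
LD = Vd × C / F / S = 103.7 × 15.90 / 0.72 / 0.95 = 2411 mg

2410 mg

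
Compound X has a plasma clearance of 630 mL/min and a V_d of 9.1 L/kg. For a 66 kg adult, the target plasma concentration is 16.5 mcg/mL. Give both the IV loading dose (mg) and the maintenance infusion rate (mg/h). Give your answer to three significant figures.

(a) 9910 mg; (b) 624 mg/h

Total Vd = 9.1 × 66 = 600.6 L
Loading dose = Vd × C = 600.6 × 16.5 = 9910 mg
CL = 630 mL/min = 630 × 0.06 = 37.80 L/h
Maintenance infusion rate = CL × Css = 37.80 × 16.5 = 623.7 mg/h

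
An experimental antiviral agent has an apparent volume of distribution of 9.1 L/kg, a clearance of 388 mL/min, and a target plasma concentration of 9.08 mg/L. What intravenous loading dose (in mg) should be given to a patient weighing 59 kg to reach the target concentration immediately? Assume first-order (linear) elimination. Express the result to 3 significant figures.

Total Vd = 9.1 × 59 = 536.9 L
Loading dose depends on Vd (not clearance): it fills the distribution volume.
LD = Vd × C = 536.9 × 9.080 = 4875 mg

4880 mg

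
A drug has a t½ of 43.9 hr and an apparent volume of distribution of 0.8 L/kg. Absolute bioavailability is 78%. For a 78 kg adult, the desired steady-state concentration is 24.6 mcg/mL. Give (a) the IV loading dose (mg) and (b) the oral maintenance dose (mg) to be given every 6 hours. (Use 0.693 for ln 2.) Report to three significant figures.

(a) 1540 mg; (b) 186 mg

Total Vd = 0.8 × 78 = 62.40 L
LD = Vd × C = 62.40 × 24.6 = 1535 mg
CL = 0.693 × Vd / t½ = 0.693 × 62.40 / 43.9 = 0.9850 L/h
D = CL × Css × τ / F = 0.9850 × 24.6 × 6 / 0.78 = 186.4 mg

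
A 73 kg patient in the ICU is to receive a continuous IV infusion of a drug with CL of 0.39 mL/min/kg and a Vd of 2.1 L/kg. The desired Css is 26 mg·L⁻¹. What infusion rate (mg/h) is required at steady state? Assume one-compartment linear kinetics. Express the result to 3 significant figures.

CL = 0.39 mL/min/kg × 73 kg = 28.47 mL/min = 28.47 × 60/1000 = 1.708 L/h
Rate = CL × Css = 1.708 × 26 = 44.41 mg/h

44.4 mg/h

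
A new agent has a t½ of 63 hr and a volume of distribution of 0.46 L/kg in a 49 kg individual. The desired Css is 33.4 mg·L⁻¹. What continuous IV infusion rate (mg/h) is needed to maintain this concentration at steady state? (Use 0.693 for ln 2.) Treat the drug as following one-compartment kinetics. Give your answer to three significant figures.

Vd(total) = 49 kg × 0.46 L/kg = 22.54 L
CL = 0.693 × Vd / t½ = 0.693 × 22.54 / 63 = 0.2479 L/h
Infusion rate = CL × Css = 0.2479 × 33.4 = 8.280 mg/h

8.28 mg/h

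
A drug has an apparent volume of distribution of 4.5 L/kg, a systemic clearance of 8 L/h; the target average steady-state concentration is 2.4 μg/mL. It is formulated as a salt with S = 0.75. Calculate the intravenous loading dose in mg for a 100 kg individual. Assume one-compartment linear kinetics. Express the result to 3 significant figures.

Vd = 4.5 L/kg × 100 kg = 450.0 L
LD = Vd × C / S = 450.0 × 2.400 / 0.75 = 1440 mg

1440 mg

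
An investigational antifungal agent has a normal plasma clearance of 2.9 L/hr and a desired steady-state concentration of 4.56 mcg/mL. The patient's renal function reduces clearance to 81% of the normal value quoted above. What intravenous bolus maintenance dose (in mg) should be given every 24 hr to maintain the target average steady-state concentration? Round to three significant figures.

257 mg

Patient clearance = 0.81 × 2.900 = 2.349 L/h
D = CL × Css × τ = 2.349 × 4.56 × 24 = 257.1 mg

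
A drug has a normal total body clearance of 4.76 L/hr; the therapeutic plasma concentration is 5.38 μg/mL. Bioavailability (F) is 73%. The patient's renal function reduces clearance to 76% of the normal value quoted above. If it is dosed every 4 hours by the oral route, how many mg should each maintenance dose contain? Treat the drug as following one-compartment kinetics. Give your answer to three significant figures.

Patient clearance = 0.76 × 4.760 = 3.618 L/h
D = CL × Css × τ / F = 3.618 × 5.38 × 4 / 0.73 = 106.7 mg

107 mg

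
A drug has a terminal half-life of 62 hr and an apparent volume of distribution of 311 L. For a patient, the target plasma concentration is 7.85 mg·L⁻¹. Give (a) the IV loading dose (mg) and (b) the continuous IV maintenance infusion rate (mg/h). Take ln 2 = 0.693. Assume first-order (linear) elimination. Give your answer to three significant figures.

LD = Vd × C = 311.0 × 7.85 = 2441 mg
CL = 0.693 × Vd / t½ = 0.693 × 311.0 / 62 = 3.476 L/h
Infusion rate = CL × Css = 3.476 × 7.85 = 27.29 mg/h

(a) 2440 mg; (b) 27.3 mg/h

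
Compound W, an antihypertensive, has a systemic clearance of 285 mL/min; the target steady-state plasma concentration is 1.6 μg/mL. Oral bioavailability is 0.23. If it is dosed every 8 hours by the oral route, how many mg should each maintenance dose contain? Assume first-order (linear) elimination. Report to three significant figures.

CL = 285 mL/min = 285 × 0.06 = 17.10 L/h
D = CL × Css × τ / F = 17.10 × 1.6 × 8 / 0.23 = 951.7 mg

952 mg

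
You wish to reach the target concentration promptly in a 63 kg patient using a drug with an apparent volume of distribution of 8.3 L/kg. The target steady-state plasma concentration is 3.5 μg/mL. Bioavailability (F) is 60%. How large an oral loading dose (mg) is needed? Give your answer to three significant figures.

3050 mg

Vd(total) = 63 kg × 8.3 L/kg = 522.9 L
LD = Vd × C / F = 522.9 × 3.500 / 0.6 = 3050 mg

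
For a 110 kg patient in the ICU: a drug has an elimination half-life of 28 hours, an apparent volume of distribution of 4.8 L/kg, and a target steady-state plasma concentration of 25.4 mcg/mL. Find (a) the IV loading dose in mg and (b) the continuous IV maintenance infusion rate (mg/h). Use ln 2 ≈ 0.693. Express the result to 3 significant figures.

(a) 13400 mg; (b) 332 mg/h

Total Vd = 4.8 × 110 = 528.0 L
LD = Vd × C = 528.0 × 25.4 = 13410 mg
CL = 0.693 × Vd / t½ = 0.693 × 528.0 / 28 = 13.07 L/h
Infusion rate = CL × Css = 13.07 × 25.4 = 332.0 mg/h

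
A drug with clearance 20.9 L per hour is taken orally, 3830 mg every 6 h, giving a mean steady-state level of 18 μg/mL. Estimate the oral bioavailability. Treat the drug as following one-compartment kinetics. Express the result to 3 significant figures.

F·D/τ = CL·Css at steady state → F = CL·Css·τ / D.
F = 20.9 × 18 × 6 / 3830 = 0.589

0.589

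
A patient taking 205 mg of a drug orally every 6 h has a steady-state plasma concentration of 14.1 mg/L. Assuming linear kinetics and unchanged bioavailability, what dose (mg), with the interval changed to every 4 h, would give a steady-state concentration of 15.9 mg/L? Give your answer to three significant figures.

154 mg

For first-order elimination, Css ∝ F·D/(CL·τ); F and CL are unchanged, so Css ∝ D/τ.
D₂ = D₁ × (Css,target / Css,current) × (τ₂/τ₁) = 205 × (15.9/14.1) × (4/6) = 154.1 mg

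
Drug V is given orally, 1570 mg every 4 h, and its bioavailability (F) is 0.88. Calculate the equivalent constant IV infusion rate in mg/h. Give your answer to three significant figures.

Equivalent systemic input: infusion rate = F·D/τ.
Rate = 0.88 × 1570 / 4 = 345.4 mg/h

345 mg/h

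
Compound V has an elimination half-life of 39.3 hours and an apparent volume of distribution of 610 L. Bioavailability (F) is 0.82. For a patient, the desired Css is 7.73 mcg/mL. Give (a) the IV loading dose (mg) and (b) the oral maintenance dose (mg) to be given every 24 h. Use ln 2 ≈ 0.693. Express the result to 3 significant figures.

(a) 4720 mg; (b) 2430 mg

LD = Vd × C = 610.0 × 7.73 = 4715 mg
CL = 0.693 × Vd / t½ = 0.693 × 610.0 / 39.3 = 10.76 L/h
D = CL × Css × τ / F = 10.76 × 7.73 × 24 / 0.82 = 2434 mg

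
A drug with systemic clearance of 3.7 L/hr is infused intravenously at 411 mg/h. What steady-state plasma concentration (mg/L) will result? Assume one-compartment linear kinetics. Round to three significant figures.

Css = rate / CL = 411 / 3.700 = 111.1 mg/L

111 mg/L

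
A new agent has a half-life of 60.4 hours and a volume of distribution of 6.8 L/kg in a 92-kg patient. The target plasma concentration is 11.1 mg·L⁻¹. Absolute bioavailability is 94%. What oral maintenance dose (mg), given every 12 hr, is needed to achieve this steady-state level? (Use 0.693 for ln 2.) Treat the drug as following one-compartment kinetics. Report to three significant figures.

1020 mg

Total Vd = 6.8 × 92 = 625.6 L
k = 0.693/60.4 = 0.01147 h⁻¹, so CL = k·Vd = 0.01147 × 625.6 = 7.176 L/h
D = CL × Css × τ / F = 7.176 × 11.1 × 12 / 0.94 = 1017 mg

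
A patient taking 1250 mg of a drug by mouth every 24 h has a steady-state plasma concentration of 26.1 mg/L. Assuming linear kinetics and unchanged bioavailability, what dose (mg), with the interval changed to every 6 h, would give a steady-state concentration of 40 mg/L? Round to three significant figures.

479 mg

For first-order elimination, Css ∝ F·D/(CL·τ); F and CL are unchanged, so Css ∝ D/τ.
D₂ = D₁ × (Css,target / Css,current) × (τ₂/τ₁) = 1250 × (40/26.1) × (6/24) = 478.9 mg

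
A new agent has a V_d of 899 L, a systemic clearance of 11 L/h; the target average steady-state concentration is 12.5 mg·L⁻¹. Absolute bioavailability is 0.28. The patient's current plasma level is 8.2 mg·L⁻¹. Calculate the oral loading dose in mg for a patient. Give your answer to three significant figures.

13800 mg

Concentration deficit ΔC = 12.5 − 8.2 = 4.300 mg/L
LD = Vd × ΔC / F = 899.0 × 4.300 / 0.28 = 13810 mg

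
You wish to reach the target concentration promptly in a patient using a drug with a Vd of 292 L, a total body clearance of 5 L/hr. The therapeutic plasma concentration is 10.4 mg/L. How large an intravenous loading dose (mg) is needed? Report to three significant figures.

3040 mg

The loading dose fills Vd to the target concentration.
LD = Vd × C = 292.0 × 10.40 = 3037 mg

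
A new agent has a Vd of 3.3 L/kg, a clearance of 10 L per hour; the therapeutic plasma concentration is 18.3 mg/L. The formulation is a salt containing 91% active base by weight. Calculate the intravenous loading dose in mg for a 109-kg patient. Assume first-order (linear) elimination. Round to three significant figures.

7230 mg

Vd(total) = 109 kg × 3.3 L/kg = 359.7 L
LD = Vd × C / S = 359.7 × 18.30 / 0.91 = 7234 mg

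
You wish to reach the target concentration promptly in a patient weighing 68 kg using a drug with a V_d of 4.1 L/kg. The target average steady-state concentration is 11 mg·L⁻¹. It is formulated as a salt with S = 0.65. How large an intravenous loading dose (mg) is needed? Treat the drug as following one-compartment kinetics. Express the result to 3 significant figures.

4720 mg

Vd = 4.1 L/kg × 68 kg = 278.8 L
LD = Vd × C / S = 278.8 × 11.00 / 0.65 = 4718 mg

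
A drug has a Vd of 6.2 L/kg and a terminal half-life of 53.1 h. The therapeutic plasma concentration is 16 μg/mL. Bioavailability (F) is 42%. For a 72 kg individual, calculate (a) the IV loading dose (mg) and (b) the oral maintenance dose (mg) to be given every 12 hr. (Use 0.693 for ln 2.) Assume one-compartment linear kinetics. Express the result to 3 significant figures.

Vd(total) = 72 kg × 6.2 L/kg = 446.4 L
LD = Vd × C = 446.4 × 16 = 7142 mg
CL = 0.693 × Vd / t½ = 0.693 × 446.4 / 53.1 = 5.826 L/h
D = CL × Css × τ / F = 5.826 × 16 × 12 / 0.42 = 2663 mg

(a) 7140 mg; (b) 2660 mg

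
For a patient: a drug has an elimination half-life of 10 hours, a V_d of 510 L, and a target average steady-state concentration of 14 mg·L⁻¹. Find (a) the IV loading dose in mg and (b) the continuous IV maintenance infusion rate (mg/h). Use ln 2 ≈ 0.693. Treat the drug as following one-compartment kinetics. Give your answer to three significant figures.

(a) 7140 mg; (b) 495 mg/h

LD = Vd × C = 510.0 × 14 = 7140 mg
CL = 0.693 × Vd / t½ = 0.693 × 510.0 / 10 = 35.34 L/h
Infusion rate = CL × Css = 35.34 × 14 = 494.8 mg/h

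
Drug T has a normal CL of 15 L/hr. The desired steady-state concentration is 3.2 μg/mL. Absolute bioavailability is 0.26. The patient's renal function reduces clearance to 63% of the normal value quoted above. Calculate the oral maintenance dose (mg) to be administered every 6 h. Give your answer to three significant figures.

Patient clearance = 0.63 × 15.00 = 9.450 L/h
D = CL × Css × τ / F = 9.450 × 3.2 × 6 / 0.26 = 697.8 mg

698 mg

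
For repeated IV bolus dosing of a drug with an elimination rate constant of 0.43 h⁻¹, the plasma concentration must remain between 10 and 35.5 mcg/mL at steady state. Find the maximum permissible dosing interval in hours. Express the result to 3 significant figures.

Between IV bolus doses, concentration decays as C = C₀·e^(−kτ), so C_peak/C_trough = e^(kτ).
τ_max = ln(C_peak/C_trough) / k = ln(35.5/10) / 0.4300 = 1.267 / 0.4300 = 2.947 h

2.95 h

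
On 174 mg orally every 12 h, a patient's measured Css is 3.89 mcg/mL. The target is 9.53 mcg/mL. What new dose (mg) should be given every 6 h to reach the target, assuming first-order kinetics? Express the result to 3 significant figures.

For first-order elimination, Css ∝ F·D/(CL·τ); F and CL are unchanged, so Css ∝ D/τ.
D₂ = D₁ × (Css,target / Css,current) × (τ₂/τ₁) = 174 × (9.53/3.89) × (6/12) = 213.1 mg

213 mg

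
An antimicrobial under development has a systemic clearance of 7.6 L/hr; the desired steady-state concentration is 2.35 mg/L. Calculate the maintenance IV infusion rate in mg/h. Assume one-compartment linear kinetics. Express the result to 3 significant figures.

17.9 mg/h

Infusion rate = CL · Css = 7.600 L/h × 2.35 mg/L = 17.86 mg/h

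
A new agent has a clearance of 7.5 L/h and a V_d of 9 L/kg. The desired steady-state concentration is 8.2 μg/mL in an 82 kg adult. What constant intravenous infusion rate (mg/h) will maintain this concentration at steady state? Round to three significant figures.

61.5 mg/h

R₀ = 7.500 × 8.2 = 61.50 mg/h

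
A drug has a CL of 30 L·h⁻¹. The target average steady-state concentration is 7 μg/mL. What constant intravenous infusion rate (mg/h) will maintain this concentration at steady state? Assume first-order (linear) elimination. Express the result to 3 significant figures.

Rate = CL × Css = 30.00 × 7 = 210.0 mg/h

210 mg/h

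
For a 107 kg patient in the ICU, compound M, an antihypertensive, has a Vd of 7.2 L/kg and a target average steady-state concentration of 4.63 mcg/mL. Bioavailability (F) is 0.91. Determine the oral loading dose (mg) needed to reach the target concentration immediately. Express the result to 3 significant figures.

Total Vd = 7.2 × 107 = 770.4 L
LD = Vd × C / F = 770.4 × 4.630 / 0.91 = 3920 mg

3920 mg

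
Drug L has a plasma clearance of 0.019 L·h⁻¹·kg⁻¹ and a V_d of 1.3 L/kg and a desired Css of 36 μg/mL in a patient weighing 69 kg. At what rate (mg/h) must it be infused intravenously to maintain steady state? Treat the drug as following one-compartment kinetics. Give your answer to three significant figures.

CL = 0.019 L·h⁻¹·kg⁻¹ × 69 kg = 1.311 L/h
Maintenance depends on clearance, not Vd — rate in must match rate out.
R₀ = 1.311 × 36 = 47.20 mg/h

47.2 mg/h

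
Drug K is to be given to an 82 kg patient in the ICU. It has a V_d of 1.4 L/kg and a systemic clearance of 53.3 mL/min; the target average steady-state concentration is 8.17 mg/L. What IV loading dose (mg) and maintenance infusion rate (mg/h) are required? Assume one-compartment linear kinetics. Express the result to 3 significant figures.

Total Vd = 1.4 × 82 = 114.8 L
Loading: fill Vd to C_target → 114.8 L × 8.17 mg/L = 937.9 mg
CL = 53.3 mL/min × 60/1000 = 3.198 L/h
Maintenance infusion rate = CL × Css = 3.198 × 8.17 = 26.13 mg/h

(a) 938 mg; (b) 26.1 mg/h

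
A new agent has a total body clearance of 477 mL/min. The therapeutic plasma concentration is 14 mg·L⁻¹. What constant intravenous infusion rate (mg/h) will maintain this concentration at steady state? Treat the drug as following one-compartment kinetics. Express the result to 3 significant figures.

401 mg/h

CL = 477 mL/min × 60/1000 = 28.62 L/h
Rate = CL × Css = 28.62 × 14 = 400.7 mg/h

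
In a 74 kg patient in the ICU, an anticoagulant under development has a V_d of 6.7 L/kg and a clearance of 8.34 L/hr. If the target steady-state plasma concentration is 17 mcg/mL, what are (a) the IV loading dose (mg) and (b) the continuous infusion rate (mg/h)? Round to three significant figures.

(a) 8430 mg; (b) 142 mg/h

Vd(total) = 74 kg × 6.7 L/kg = 495.8 L
Loading: fill Vd to C_target → 495.8 L × 17 mg/L = 8429 mg
Infusion rate = 8.340 L/h × 17 mg/L = 141.8 mg/h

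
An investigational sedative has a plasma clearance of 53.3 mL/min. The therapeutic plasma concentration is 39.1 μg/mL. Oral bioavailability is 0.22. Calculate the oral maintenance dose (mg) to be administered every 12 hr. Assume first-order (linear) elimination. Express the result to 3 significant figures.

Convert clearance: 53.3 mL/min × 60 min/h ÷ 1000 mL/L = 3.198 L/h
D = CL × Css × τ / F = 3.198 × 39.1 × 12 / 0.22 = 6820 mg

6820 mg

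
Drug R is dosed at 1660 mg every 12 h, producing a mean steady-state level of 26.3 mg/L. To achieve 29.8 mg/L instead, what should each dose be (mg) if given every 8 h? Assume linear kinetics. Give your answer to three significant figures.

1250 mg

With linear kinetics, Css is proportional to dose rate (D/τ) at fixed clearance.
D₂ = D₁ × (Css,target / Css,current) × (τ₂/τ₁) = 1660 × (29.8/26.3) × (8/12) = 1254 mg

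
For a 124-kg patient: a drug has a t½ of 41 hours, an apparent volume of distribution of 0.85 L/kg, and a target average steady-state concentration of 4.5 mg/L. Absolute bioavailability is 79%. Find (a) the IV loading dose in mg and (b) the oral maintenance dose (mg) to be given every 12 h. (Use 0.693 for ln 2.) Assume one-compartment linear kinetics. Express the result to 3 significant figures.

(a) 474 mg; (b) 122 mg

Vd(total) = 124 kg × 0.85 L/kg = 105.4 L
LD = Vd × C = 105.4 × 4.5 = 474.3 mg
CL = 0.693 × Vd / t½ = 0.693 × 105.4 / 41 = 1.782 L/h
D = CL × Css × τ / F = 1.782 × 4.5 × 12 / 0.79 = 121.8 mg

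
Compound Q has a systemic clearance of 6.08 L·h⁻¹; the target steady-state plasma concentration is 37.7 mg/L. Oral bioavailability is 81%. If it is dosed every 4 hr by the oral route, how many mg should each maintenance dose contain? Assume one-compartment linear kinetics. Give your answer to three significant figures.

1130 mg

D = CL × Css × τ / F = 6.080 × 37.7 × 4 / 0.81 = 1132 mg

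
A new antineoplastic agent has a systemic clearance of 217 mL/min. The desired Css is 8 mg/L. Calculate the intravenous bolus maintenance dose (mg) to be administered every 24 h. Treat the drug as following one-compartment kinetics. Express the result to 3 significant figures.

CL = 217 mL/min = 217 × 0.06 = 13.02 L/h
At steady state, dose per interval replaces the amount cleared in that interval: D/τ = CL·Css.
D = CL × Css × τ = 13.02 × 8 × 24 = 2500 mg

2500 mg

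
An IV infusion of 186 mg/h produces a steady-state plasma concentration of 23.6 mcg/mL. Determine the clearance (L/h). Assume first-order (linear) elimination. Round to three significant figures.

At steady state, infusion rate = CL × Css, so CL = rate / Css.
CL = 186 / 23.6 = 7.881 L/h

7.88 L/h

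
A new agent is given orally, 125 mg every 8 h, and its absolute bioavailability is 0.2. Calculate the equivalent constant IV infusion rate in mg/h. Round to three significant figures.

3.13 mg/h

Equivalent systemic input: infusion rate = F·D/τ.
Rate = 0.2 × 125 / 8 = 3.125 mg/h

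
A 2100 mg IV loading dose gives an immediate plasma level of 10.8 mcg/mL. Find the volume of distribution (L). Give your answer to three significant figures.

194 L

Immediately after an IV bolus, C₀ = Dose / Vd, so Vd = Dose / C₀.
Vd = 2100 / 10.8 = 194.4 L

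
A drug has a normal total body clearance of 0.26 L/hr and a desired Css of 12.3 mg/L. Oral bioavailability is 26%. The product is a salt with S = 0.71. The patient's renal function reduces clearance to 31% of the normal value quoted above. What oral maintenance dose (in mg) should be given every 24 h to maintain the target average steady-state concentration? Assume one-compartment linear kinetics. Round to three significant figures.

129 mg

Patient clearance = 0.31 × 0.2600 = 0.08060 L/h
D = CL × Css × τ / F / S = 0.08060 × 12.3 × 24 / 0.26 / 0.71 = 128.9 mg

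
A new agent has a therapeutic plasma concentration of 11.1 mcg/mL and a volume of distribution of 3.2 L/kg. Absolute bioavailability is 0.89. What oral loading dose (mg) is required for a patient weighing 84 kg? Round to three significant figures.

Vd(total) = 84 kg × 3.2 L/kg = 268.8 L
The loading dose fills Vd to the target concentration.
LD = Vd × C / F = 268.8 × 11.10 / 0.89 = 3352 mg

3350 mg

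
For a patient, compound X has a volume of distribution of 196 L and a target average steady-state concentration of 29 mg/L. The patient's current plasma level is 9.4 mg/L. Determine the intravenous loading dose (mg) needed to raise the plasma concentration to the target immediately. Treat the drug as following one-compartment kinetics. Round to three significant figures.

Concentration deficit ΔC = 29 − 9.4 = 19.60 mg/L
LD = Vd × ΔC = 196.0 × 19.60 = 3842 mg

3840 mg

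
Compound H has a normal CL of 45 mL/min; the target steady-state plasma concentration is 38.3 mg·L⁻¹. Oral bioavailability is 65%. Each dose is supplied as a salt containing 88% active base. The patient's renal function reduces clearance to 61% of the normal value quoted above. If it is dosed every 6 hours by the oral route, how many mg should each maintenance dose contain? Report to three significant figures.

662 mg

Convert clearance: 45 mL/min × 60 min/h ÷ 1000 mL/L = 2.700 L/h
Patient clearance = 0.61 × 2.700 = 1.647 L/h
D = CL × Css × τ / F / S = 1.647 × 38.3 × 6 / 0.65 / 0.88 = 661.7 mg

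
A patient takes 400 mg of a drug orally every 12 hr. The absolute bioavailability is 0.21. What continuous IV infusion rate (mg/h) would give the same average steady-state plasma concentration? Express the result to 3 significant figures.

7.00 mg/h

Equivalent systemic input: infusion rate = F·D/τ.
Rate = 0.21 × 400 / 12 = 7.000 mg/h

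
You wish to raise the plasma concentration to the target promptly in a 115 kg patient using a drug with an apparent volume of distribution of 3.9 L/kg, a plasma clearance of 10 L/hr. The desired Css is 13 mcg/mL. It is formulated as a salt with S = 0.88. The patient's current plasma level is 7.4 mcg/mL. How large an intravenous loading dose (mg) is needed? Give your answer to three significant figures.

Total Vd = 3.9 × 115 = 448.5 L
Concentration deficit ΔC = 13 − 7.4 = 5.600 mg/L
LD = Vd × ΔC / S = 448.5 × 5.600 / 0.88 = 2854 mg

2850 mg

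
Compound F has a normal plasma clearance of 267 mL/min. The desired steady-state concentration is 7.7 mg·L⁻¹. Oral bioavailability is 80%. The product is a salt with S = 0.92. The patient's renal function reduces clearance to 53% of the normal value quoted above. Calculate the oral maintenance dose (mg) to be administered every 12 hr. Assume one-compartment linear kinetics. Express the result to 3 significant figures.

1070 mg

CL = 267 mL/min = 267 × 0.06 = 16.02 L/h
Patient clearance = 0.53 × 16.02 = 8.491 L/h
D = CL × Css × τ / F / S = 8.491 × 7.7 × 12 / 0.8 / 0.92 = 1066 mg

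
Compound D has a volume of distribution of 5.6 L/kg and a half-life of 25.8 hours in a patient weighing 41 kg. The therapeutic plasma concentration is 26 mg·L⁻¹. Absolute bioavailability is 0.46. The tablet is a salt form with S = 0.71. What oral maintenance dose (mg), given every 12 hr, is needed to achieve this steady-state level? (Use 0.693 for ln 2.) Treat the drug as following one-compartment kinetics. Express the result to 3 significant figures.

5890 mg

Vd(total) = 41 kg × 5.6 L/kg = 229.6 L
CL = ln 2 · Vd / t½ = 0.693 × 229.6 / 25.8 = 6.167 L/h
D = CL × Css × τ / F / S = 6.167 × 26 × 12 / 0.46 / 0.71 = 5891 mg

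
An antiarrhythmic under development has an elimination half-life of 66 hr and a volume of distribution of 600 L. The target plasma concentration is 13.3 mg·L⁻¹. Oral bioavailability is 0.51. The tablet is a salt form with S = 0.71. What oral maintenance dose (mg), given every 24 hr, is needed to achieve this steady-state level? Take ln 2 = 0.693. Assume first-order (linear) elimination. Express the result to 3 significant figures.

CL = ln 2 · Vd / t½ = 0.693 × 600.0 / 66 = 6.300 L/h
D = CL × Css × τ / F / S = 6.300 × 13.3 × 24 / 0.51 / 0.71 = 5554 mg

5550 mg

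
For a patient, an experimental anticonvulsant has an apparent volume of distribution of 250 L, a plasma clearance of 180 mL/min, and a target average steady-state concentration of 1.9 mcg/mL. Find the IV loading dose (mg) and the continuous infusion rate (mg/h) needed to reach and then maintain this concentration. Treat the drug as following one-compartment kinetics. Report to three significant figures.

Loading dose = Vd × C = 250.0 × 1.9 = 475.0 mg
CL = 180 mL/min × 60/1000 = 10.80 L/h
Maintenance: replace elimination → rate = CL × Css = 10.80 × 1.9 = 20.52 mg/h

(a) 475 mg; (b) 20.5 mg/h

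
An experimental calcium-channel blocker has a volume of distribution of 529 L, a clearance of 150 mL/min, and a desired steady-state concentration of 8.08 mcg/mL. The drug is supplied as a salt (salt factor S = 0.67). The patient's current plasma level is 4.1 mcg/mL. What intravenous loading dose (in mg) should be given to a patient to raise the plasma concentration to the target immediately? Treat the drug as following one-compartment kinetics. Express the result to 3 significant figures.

3140 mg

Concentration deficit ΔC = 8.08 − 4.1 = 3.980 mg/L
LD = Vd × ΔC / S = 529.0 × 3.980 / 0.67 = 3142 mg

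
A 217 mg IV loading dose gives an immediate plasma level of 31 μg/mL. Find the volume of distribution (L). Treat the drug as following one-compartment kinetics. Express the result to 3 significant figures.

7.00 L

Immediately after an IV bolus, C₀ = Dose / Vd, so Vd = Dose / C₀.
Vd = 217 / 31 = 7.000 L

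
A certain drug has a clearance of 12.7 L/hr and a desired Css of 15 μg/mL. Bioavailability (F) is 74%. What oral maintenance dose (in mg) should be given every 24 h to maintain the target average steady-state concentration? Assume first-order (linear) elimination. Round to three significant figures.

6180 mg

D = CL × Css × τ / F = 12.70 × 15 × 24 / 0.74 = 6178 mg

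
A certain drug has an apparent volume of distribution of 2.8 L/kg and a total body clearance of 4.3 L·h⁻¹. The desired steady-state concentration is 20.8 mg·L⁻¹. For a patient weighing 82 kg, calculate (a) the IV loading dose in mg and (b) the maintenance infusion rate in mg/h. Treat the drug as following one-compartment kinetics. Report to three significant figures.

Total Vd = 2.8 × 82 = 229.6 L
Loading dose = Vd × C = 229.6 × 20.8 = 4776 mg
Infusion rate = 4.300 L/h × 20.8 mg/L = 89.44 mg/h

(a) 4780 mg; (b) 89.4 mg/h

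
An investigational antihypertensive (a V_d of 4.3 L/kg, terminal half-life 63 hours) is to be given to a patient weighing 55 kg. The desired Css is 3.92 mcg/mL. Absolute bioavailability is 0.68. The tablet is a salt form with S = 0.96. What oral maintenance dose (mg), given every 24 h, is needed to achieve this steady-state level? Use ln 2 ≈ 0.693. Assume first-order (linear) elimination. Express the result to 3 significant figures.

375 mg

Total Vd = 4.3 × 55 = 236.5 L
CL = ln 2 · Vd / t½ = 0.693 × 236.5 / 63 = 2.602 L/h
D = CL × Css × τ / F / S = 2.602 × 3.92 × 24 / 0.68 / 0.96 = 375.0 mg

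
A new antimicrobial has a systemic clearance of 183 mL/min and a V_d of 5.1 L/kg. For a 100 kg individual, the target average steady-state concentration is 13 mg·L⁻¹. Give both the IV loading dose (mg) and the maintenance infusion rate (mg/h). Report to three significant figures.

Total Vd = 5.1 × 100 = 510.0 L
Loading: fill Vd to C_target → 510.0 L × 13 mg/L = 6630 mg
CL = 183 mL/min = 183 × 0.06 = 10.98 L/h
Maintenance: replace elimination → rate = CL × Css = 10.98 × 13 = 142.7 mg/h

(a) 6630 mg; (b) 143 mg/h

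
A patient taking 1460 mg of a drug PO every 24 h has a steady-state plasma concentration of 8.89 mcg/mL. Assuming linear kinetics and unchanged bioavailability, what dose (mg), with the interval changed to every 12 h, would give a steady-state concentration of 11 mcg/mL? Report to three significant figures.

903 mg

With linear kinetics, Css is proportional to dose rate (D/τ) at fixed clearance.
D₂ = D₁ × (Css,target / Css,current) × (τ₂/τ₁) = 1460 × (11/8.89) × (12/24) = 903.3 mg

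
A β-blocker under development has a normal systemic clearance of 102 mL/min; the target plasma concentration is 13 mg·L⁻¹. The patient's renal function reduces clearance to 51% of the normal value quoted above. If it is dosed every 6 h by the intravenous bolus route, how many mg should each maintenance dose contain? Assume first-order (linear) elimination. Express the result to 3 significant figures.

243 mg

CL = 102 mL/min = 102 × 0.06 = 6.120 L/h
Patient clearance = 0.51 × 6.120 = 3.121 L/h
D = CL × Css × τ = 3.121 × 13 × 6 = 243.4 mg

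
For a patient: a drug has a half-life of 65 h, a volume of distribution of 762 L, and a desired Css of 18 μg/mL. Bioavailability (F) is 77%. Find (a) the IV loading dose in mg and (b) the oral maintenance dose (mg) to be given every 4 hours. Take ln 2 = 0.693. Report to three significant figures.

(a) 13700 mg; (b) 760 mg

LD = Vd × C = 762.0 × 18 = 13720 mg
CL = 0.693 × Vd / t½ = 0.693 × 762.0 / 65 = 8.124 L/h
D = CL × Css × τ / F = 8.124 × 18 × 4 / 0.77 = 759.6 mg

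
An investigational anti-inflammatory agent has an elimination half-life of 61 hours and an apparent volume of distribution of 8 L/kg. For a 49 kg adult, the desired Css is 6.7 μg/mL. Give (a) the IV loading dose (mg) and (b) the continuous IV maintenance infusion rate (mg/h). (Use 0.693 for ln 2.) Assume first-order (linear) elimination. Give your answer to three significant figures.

(a) 2630 mg; (b) 29.8 mg/h

Total Vd = 8 × 49 = 392.0 L
LD = Vd × C = 392.0 × 6.7 = 2626 mg
CL = 0.693 × Vd / t½ = 0.693 × 392.0 / 61 = 4.453 L/h
Infusion rate = CL × Css = 4.453 × 6.7 = 29.84 mg/h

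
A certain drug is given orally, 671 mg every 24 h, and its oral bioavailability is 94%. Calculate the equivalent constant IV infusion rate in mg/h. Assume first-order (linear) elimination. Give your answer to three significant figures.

26.3 mg/h

Equivalent systemic input: infusion rate = F·D/τ.
Rate = 0.94 × 671 / 24 = 26.28 mg/h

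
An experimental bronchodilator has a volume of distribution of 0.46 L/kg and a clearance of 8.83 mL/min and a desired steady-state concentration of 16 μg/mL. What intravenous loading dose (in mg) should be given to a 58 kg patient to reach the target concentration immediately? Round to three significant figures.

Total Vd = 0.46 × 58 = 26.68 L
LD = Vd × C = 26.68 × 16.00 = 426.9 mg

427 mg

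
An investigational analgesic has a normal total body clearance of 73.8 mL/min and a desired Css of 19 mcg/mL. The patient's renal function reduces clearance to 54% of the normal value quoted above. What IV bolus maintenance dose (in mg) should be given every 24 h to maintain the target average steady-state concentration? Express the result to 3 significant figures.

1090 mg

CL = 73.8 mL/min = 73.8 × 0.06 = 4.428 L/h
Patient clearance = 0.54 × 4.428 = 2.391 L/h
D = CL × Css × τ = 2.391 × 19 × 24 = 1090 mg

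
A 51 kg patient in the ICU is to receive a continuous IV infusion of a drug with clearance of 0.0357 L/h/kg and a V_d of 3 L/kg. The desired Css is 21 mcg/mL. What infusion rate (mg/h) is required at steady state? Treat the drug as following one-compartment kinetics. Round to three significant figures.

38.2 mg/h

CL = 0.0357 L/h/kg × 51 kg = 1.821 L/h
Rate = CL × Css = 1.821 × 21 = 38.24 mg/h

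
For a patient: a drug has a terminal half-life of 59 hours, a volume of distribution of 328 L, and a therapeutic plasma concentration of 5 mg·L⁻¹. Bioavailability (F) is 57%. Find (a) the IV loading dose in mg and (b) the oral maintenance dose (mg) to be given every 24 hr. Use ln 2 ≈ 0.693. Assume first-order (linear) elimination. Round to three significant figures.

LD = Vd × C = 328.0 × 5 = 1640 mg
CL = 0.693 × Vd / t½ = 0.693 × 328.0 / 59 = 3.853 L/h
D = CL × Css × τ / F = 3.853 × 5 × 24 / 0.57 = 811.2 mg

(a) 1640 mg; (b) 811 mg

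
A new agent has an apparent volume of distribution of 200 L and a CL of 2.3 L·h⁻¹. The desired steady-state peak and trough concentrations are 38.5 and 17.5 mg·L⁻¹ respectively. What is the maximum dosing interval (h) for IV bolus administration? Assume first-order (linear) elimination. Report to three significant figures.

68.6 h

k = CL / Vd = 2.300 / 200.0 = 0.01150 h⁻¹
Between IV bolus doses, concentration decays as C = C₀·e^(−kτ), so C_peak/C_trough = e^(kτ).
τ_max = ln(C_peak/C_trough) / k = ln(38.5/17.5) / 0.01150 = 0.7885 / 0.01150 = 68.57 h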